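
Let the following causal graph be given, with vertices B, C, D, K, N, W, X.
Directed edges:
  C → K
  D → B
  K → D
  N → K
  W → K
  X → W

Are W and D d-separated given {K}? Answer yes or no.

Bayes-Ball from W | {K} reaches {C,N,X}.
D ∉ reach(W|{K}) ⇒ W ⊥ D | {K}.

Yes — W ⊥ D | {K}.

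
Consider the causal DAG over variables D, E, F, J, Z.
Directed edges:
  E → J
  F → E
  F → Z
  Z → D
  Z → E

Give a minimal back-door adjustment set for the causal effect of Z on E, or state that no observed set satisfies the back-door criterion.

Z→E: minimal back-door set {F}.

desc(Z)\{Z}={D,E,J}; candidates ⊆ {F}.
size 0: {}; under {} Z still reaches {E,F,J} ∋ E.
{F}: Z⊥E given {F} in G with Z→· removed — back-door holds.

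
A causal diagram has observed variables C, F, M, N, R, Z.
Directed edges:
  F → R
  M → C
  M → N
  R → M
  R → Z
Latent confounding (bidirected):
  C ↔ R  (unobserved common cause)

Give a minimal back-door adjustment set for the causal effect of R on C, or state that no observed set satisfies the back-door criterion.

desc(R)\{R}={C,M,N,Z}; candidates ⊆ {F}.
R↔C: latent back-door arc(s) into R.
size 0: {}; under {} R still reaches {C,F} ∋ C.
size 1: {F}; under {F} R still reaches {C} ∋ C.
R↔C cannot be blocked by any observed set — no back-door set.

R→C: no observed back-door set.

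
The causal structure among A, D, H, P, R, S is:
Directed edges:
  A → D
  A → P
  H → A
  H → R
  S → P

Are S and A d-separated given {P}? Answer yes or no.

No — S and A are d-connected given {P}.

Bayes-Ball from S | {P} reaches {A,D,H,R}.
A ∈ reach(S|{P}) ⇒ S ⊥̸ A | {P}.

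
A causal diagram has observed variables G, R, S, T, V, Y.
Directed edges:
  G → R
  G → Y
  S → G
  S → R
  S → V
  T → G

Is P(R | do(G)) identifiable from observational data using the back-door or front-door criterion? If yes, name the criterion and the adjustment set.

desc(G)\{G}={R,Y}; candidates ⊆ {S,T,V}.
size 0: {}; under {} G still reaches {R,S,T,V} ∋ R.
{S}: G⊥R given {S} in G with G→· removed — back-door holds.
P(R|do(G)) = Σ_{S} P(R|G,S)·P(S).

P(R|do(G)): backdoor, adjust for {S}.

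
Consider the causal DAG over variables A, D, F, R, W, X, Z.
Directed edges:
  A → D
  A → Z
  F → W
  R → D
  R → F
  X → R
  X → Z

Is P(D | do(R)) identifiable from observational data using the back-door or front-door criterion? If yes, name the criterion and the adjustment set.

desc(R)\{R}={D,F,W}; candidates ⊆ {A,X,Z}.
∅: R⊥D given ∅ in G with R→· removed — back-door holds.
P(D|do(R)) = P(D|R) — no adjustment needed.

P(D|do(R)): backdoor, adjust for ∅.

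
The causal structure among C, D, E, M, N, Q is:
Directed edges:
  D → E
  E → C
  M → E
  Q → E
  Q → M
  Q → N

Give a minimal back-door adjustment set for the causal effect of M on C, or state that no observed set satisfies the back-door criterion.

M→C: minimal back-door set {Q}.

desc(M)\{M}={C,E}; candidates ⊆ {D,N,Q}.
size 0: {}; under {} M still reaches {C,E,N,Q} ∋ C.
{Q}: M⊥C given {Q} in G with M→· removed — back-door holds.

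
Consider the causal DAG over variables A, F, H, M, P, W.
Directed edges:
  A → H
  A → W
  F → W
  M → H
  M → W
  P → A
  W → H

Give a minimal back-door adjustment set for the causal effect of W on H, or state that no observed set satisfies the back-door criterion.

desc(W)\{W}={H}; candidates ⊆ {A,F,M,P}.
size 0: {}; under {} W still reaches {A,F,H,M,P} ∋ H.
size 1: {A}, {F}, {M} …(+1); under {A} W still reaches {F,H,M} ∋ H.
{A,M}: W⊥H given {A,M} in G with W→· removed — back-door holds.

W→H: minimal back-door set {A, M}.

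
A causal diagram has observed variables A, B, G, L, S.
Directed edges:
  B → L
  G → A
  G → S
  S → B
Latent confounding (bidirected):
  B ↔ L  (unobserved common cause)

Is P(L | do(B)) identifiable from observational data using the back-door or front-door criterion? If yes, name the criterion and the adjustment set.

P(L|do(B)): not identifiable (no BD/FD set).

desc(B)\{B}={L}; candidates ⊆ {A,G,S}.
B↔L: latent back-door arc(s) into B.
size 0: {}; under {} B still reaches {A,G,L,S} ∋ L.
size 1: {A}, {G}, {S}; under {A} B still reaches {G,L,S} ∋ L.
size 2: {A,G}, {A,S}, {G,S}; under {A,G} B still reaches {L,S} ∋ L.
B↔L cannot be blocked by any observed set — no back-door set.
No mediator lies on a directed B→…→L path.
Neither criterion identifies P(L|do(B)) in this graph.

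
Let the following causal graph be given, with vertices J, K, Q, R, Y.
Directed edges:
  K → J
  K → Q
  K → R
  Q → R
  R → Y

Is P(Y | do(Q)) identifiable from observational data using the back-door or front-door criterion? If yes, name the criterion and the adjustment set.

P(Y|do(Q)): backdoor, adjust for {K}.

desc(Q)\{Q}={R,Y}; candidates ⊆ {J,K}.
size 0: {}; under {} Q still reaches {J,K,R,Y} ∋ Y.
{K}: Q⊥Y given {K} in G with Q→· removed — back-door holds.
P(Y|do(Q)) = Σ_{K} P(Y|Q,K)·P(K).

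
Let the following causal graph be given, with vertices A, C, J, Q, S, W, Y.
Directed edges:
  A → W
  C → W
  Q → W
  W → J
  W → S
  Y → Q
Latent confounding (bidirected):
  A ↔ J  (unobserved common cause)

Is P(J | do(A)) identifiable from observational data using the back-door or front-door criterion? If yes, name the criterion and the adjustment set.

P(J|do(A)): frontdoor, adjust for {W}.

desc(A)\{A}={J,S,W}; candidates ⊆ {C,Q,Y}.
A↔J: latent back-door arc(s) into A.
size 0: {}; under {} A still reaches {J} ∋ J.
size 1: {C}, {Q}, {Y}; under {C} A still reaches {J} ∋ J.
size 2: {C,Q}, {C,Y}, {Q,Y}; under {C,Q} A still reaches {J} ∋ J.
A↔J cannot be blocked by any observed set — no back-door set.
{W}: (i) intercepts every directed A→J path; (ii) no back-door A→{W}; (iii) {A} blocks every back-door {W}→J. Front-door holds.
P(J|do(A)) = Σ_{W} P(W|A) Σ_{A'} P(J|W,A')P(A').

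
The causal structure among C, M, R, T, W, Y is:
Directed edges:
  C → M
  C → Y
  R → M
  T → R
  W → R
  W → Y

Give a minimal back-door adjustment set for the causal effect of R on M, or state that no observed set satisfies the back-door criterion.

desc(R)\{R}={M}; candidates ⊆ {C,T,W,Y}.
∅: R⊥M given ∅ in G with R→· removed — back-door holds.

R→M: minimal back-door set ∅.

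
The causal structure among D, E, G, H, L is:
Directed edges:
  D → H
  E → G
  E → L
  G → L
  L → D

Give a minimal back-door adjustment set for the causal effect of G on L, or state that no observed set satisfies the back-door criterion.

G→L: minimal back-door set {E}.

desc(G)\{G}={D,H,L}; candidates ⊆ {E}.
size 0: {}; under {} G still reaches {D,E,H,L} ∋ L.
{E}: G⊥L given {E} in G with G→· removed — back-door holds.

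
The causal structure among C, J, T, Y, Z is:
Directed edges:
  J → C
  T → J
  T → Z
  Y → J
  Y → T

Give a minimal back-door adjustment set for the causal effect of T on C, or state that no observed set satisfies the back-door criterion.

desc(T)\{T}={C,J,Z}; candidates ⊆ {Y}.
size 0: {}; under {} T still reaches {C,J,Y} ∋ C.
{Y}: T⊥C given {Y} in G with T→· removed — back-door holds.

T→C: minimal back-door set {Y}.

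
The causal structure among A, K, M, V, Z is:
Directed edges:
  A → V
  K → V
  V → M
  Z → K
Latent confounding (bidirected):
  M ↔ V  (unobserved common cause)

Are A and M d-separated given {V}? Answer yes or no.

No — A and M are d-connected given {V}.

Bayes-Ball from A | {V} reaches {K,M,Z}.
M ∈ reach(A|{V}) ⇒ A ⊥̸ M | {V}.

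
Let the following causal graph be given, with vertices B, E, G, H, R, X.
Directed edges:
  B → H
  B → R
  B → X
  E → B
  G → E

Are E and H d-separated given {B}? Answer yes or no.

Yes — E ⊥ H | {B}.

Bayes-Ball from E | {B} reaches {G}.
H ∉ reach(E|{B}) ⇒ E ⊥ H | {B}.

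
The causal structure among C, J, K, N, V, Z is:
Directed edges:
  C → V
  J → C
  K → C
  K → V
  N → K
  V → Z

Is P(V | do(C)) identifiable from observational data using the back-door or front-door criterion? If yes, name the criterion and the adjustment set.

P(V|do(C)): backdoor, adjust for {K}.

desc(C)\{C}={V,Z}; candidates ⊆ {J,K,N}.
size 0: {}; under {} C still reaches {J,K,N,V,Z} ∋ V.
{K}: C⊥V given {K} in G with C→· removed — back-door holds.
P(V|do(C)) = Σ_{K} P(V|C,K)·P(K).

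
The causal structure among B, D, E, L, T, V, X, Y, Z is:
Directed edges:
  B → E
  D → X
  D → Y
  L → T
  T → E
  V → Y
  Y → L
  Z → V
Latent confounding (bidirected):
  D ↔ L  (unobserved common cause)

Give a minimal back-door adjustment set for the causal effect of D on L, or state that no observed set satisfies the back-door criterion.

D→L: no observed back-door set.

desc(D)\{D}={E,L,T,X,Y}; candidates ⊆ {B,V,Z}.
D↔L: latent back-door arc(s) into D.
size 0: {}; under {} D still reaches {E,L,T} ∋ L.
size 1: {B}, {V}, {Z}; under {B} D still reaches {E,L,T} ∋ L.
size 2: {B,V}, {B,Z}, {V,Z}; under {B,V} D still reaches {E,L,T} ∋ L.
D↔L cannot be blocked by any observed set — no back-door set.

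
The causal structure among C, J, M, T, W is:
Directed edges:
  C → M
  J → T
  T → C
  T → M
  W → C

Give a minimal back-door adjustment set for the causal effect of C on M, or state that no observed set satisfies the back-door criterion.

C→M: minimal back-door set {T}.

desc(C)\{C}={M}; candidates ⊆ {J,T,W}.
size 0: {}; under {} C still reaches {J,M,T,W} ∋ M.
{T}: C⊥M given {T} in G with C→· removed — back-door holds.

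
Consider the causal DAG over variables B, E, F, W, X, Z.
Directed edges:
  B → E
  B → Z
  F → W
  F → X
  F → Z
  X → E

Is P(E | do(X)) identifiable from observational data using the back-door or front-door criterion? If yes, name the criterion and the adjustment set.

desc(X)\{X}={E}; candidates ⊆ {B,F,W,Z}.
∅: X⊥E given ∅ in G with X→· removed — back-door holds.
P(E|do(X)) = P(E|X) — no adjustment needed.

P(E|do(X)): backdoor, adjust for ∅.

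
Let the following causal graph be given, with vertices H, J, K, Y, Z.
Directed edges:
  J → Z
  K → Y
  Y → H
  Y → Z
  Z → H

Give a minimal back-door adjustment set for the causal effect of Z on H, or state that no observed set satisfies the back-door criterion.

desc(Z)\{Z}={H}; candidates ⊆ {J,K,Y}.
size 0: {}; under {} Z still reaches {H,J,K,Y} ∋ H.
{Y}: Z⊥H given {Y} in G with Z→· removed — back-door holds.

Z→H: minimal back-door set {Y}.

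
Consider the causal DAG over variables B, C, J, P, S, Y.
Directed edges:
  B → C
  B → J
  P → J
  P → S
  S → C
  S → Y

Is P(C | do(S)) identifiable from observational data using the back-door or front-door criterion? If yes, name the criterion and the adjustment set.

P(C|do(S)): backdoor, adjust for ∅.

desc(S)\{S}={C,Y}; candidates ⊆ {B,J,P}.
∅: S⊥C given ∅ in G with S→· removed — back-door holds.
P(C|do(S)) = P(C|S) — no adjustment needed.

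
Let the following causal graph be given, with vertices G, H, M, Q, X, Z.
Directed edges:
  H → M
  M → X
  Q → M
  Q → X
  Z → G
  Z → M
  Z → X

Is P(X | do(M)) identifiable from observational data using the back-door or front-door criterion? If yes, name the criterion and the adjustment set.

desc(M)\{M}={X}; candidates ⊆ {G,H,Q,Z}.
size 0: {}; under {} M still reaches {G,H,Q,X,Z} ∋ X.
size 1: {G}, {H}, {Q} …(+1); under {G} M still reaches {H,Q,X,Z} ∋ X.
{Q,Z}: M⊥X given {Q,Z} in G with M→· removed — back-door holds.
P(X|do(M)) = Σ_{Q,Z} P(X|M,Q,Z)·P(Q,Z).

P(X|do(M)): backdoor, adjust for {Q, Z}.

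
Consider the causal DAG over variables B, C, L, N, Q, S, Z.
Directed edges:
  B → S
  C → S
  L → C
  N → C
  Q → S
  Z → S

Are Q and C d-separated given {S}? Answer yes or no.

Bayes-Ball from Q | {S} reaches {B,C,L,N,Z}.
C ∈ reach(Q|{S}) ⇒ Q ⊥̸ C | {S}.

No — Q and C are d-connected given {S}.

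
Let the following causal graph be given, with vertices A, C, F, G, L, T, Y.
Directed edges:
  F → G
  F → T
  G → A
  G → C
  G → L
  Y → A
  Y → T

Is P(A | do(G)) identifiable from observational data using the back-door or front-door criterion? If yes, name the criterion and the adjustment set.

P(A|do(G)): backdoor, adjust for ∅.

desc(G)\{G}={A,C,L}; candidates ⊆ {F,T,Y}.
∅: G⊥A given ∅ in G with G→· removed — back-door holds.
P(A|do(G)) = P(A|G) — no adjustment needed.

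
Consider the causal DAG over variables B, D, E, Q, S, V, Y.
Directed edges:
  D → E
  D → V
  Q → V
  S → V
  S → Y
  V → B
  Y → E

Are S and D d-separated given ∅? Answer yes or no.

Bayes-Ball from S | ∅ reaches {B,E,V,Y}.
D ∉ reach(S|∅) ⇒ S ⊥ D | ∅.

Yes — S ⊥ D | ∅.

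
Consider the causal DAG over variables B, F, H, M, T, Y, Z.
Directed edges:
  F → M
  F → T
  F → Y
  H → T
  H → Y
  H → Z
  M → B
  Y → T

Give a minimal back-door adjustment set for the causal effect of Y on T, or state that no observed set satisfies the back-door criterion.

Y→T: minimal back-door set {F, H}.

desc(Y)\{Y}={T}; candidates ⊆ {B,F,H,M,Z}.
size 0: {}; under {} Y still reaches {B,F,H,M,T,Z} ∋ T.
size 1: {B}, {F}, {H} …(+2); under {B} Y still reaches {F,H,M,T,Z} ∋ T.
{F,H}: Y⊥T given {F,H} in G with Y→· removed — back-door holds.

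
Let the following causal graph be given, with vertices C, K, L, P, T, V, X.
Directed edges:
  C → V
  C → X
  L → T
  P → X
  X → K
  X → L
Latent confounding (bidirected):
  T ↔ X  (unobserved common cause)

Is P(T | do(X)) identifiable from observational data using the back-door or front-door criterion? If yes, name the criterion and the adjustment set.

desc(X)\{X}={K,L,T}; candidates ⊆ {C,P,V}.
X↔T: latent back-door arc(s) into X.
size 0: {}; under {} X still reaches {C,P,T,V} ∋ T.
size 1: {C}, {P}, {V}; under {C} X still reaches {P,T} ∋ T.
size 2: {C,P}, {C,V}, {P,V}; under {C,P} X still reaches {T} ∋ T.
X↔T cannot be blocked by any observed set — no back-door set.
{L}: (i) intercepts every directed X→T path; (ii) no back-door X→{L}; (iii) {X} blocks every back-door {L}→T. Front-door holds.
P(T|do(X)) = Σ_{L} P(L|X) Σ_{X'} P(T|L,X')P(X').

P(T|do(X)): frontdoor, adjust for {L}.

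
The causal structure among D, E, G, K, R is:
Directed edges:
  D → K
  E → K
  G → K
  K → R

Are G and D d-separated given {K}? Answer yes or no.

No — G and D are d-connected given {K}.

Bayes-Ball from G | {K} reaches {D,E}.
D ∈ reach(G|{K}) ⇒ G ⊥̸ D | {K}.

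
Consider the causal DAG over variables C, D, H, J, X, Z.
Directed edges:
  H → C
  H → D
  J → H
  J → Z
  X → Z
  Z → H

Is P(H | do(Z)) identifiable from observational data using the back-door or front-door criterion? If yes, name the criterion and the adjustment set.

desc(Z)\{Z}={C,D,H}; candidates ⊆ {J,X}.
size 0: {}; under {} Z still reaches {C,D,H,J,X} ∋ H.
{J}: Z⊥H given {J} in G with Z→· removed — back-door holds.
P(H|do(Z)) = Σ_{J} P(H|Z,J)·P(J).

P(H|do(Z)): backdoor, adjust for {J}.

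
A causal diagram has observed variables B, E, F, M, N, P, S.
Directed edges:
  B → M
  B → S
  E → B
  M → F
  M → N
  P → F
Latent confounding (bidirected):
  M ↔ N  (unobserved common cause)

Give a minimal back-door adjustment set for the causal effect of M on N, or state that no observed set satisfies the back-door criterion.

M→N: no observed back-door set.

desc(M)\{M}={F,N}; candidates ⊆ {B,E,P,S}.
M↔N: latent back-door arc(s) into M.
size 0: {}; under {} M still reaches {B,E,N,S} ∋ N.
size 1: {B}, {E}, {P} …(+1); under {B} M still reaches {N} ∋ N.
size 2: {B,E}, {B,P}, {B,S} …(+3); under {B,E} M still reaches {N} ∋ N.
M↔N cannot be blocked by any observed set — no back-door set.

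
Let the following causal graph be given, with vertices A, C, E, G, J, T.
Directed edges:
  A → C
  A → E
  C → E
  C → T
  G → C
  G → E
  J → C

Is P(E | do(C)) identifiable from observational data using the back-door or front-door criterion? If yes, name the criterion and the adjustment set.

P(E|do(C)): backdoor, adjust for {A, G}.

desc(C)\{C}={E,T}; candidates ⊆ {A,G,J}.
size 0: {}; under {} C still reaches {A,E,G,J} ∋ E.
size 1: {A}, {G}, {J}; under {A} C still reaches {E,G,J} ∋ E.
{A,G}: C⊥E given {A,G} in G with C→· removed — back-door holds.
P(E|do(C)) = Σ_{A,G} P(E|C,A,G)·P(A,G).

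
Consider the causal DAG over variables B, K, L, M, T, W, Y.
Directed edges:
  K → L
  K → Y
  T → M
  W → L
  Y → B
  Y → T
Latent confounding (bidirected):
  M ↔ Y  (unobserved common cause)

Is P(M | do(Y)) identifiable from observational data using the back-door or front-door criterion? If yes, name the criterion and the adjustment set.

desc(Y)\{Y}={B,M,T}; candidates ⊆ {K,L,W}.
Y↔M: latent back-door arc(s) into Y.
size 0: {}; under {} Y still reaches {K,L,M} ∋ M.
size 1: {K}, {L}, {W}; under {K} Y still reaches {M} ∋ M.
size 2: {K,L}, {K,W}, {L,W}; under {K,L} Y still reaches {M} ∋ M.
Y↔M cannot be blocked by any observed set — no back-door set.
{T}: (i) intercepts every directed Y→M path; (ii) no back-door Y→{T}; (iii) {Y} blocks every back-door {T}→M. Front-door holds.
P(M|do(Y)) = Σ_{T} P(T|Y) Σ_{Y'} P(M|T,Y')P(Y').

P(M|do(Y)): frontdoor, adjust for {T}.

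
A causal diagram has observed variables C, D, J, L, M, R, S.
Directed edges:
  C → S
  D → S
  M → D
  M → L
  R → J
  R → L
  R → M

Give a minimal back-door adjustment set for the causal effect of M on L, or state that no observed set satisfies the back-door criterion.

desc(M)\{M}={D,L,S}; candidates ⊆ {C,J,R}.
size 0: {}; under {} M still reaches {J,L,R} ∋ L.
{R}: M⊥L given {R} in G with M→· removed — back-door holds.

M→L: minimal back-door set {R}.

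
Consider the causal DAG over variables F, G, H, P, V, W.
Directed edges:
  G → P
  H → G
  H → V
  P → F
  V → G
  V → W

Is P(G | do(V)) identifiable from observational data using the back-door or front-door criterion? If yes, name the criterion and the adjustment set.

desc(V)\{V}={F,G,P,W}; candidates ⊆ {H}.
size 0: {}; under {} V still reaches {F,G,H,P} ∋ G.
{H}: V⊥G given {H} in G with V→· removed — back-door holds.
P(G|do(V)) = Σ_{H} P(G|V,H)·P(H).

P(G|do(V)): backdoor, adjust for {H}.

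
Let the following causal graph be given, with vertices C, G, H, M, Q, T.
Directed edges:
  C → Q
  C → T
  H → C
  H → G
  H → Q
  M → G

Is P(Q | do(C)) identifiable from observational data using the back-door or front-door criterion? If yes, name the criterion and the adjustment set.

desc(C)\{C}={Q,T}; candidates ⊆ {G,H,M}.
size 0: {}; under {} C still reaches {G,H,Q} ∋ Q.
{H}: C⊥Q given {H} in G with C→· removed — back-door holds.
P(Q|do(C)) = Σ_{H} P(Q|C,H)·P(H).

P(Q|do(C)): backdoor, adjust for {H}.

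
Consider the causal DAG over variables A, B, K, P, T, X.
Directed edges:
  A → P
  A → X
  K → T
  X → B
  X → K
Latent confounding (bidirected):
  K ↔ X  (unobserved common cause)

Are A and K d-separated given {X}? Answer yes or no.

Bayes-Ball from A | {X} reaches {K,P,T}.
K ∈ reach(A|{X}) ⇒ A ⊥̸ K | {X}.

No — A and K are d-connected given {X}.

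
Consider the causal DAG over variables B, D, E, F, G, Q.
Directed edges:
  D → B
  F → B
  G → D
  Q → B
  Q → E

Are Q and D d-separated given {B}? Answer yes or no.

No — Q and D are d-connected given {B}.

Bayes-Ball from Q | {B} reaches {D,E,F,G}.
D ∈ reach(Q|{B}) ⇒ Q ⊥̸ D | {B}.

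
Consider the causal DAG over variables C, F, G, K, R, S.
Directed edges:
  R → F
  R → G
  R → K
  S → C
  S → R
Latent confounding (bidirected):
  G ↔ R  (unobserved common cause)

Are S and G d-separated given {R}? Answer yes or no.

No — S and G are d-connected given {R}.

Bayes-Ball from S | {R} reaches {C,G}.
G ∈ reach(S|{R}) ⇒ S ⊥̸ G | {R}.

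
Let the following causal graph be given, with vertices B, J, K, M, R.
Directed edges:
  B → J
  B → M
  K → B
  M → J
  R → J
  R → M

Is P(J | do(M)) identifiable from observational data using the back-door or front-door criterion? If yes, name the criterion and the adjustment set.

P(J|do(M)): backdoor, adjust for {B, R}.

desc(M)\{M}={J}; candidates ⊆ {B,K,R}.
size 0: {}; under {} M still reaches {B,J,K,R} ∋ J.
size 1: {B}, {K}, {R}; under {B} M still reaches {J,R} ∋ J.
{B,R}: M⊥J given {B,R} in G with M→· removed — back-door holds.
P(J|do(M)) = Σ_{B,R} P(J|M,B,R)·P(B,R).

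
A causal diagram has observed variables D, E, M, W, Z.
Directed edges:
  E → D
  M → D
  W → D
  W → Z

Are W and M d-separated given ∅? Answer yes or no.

Yes — W ⊥ M | ∅.

Bayes-Ball from W | ∅ reaches {D,Z}.
M ∉ reach(W|∅) ⇒ W ⊥ M | ∅.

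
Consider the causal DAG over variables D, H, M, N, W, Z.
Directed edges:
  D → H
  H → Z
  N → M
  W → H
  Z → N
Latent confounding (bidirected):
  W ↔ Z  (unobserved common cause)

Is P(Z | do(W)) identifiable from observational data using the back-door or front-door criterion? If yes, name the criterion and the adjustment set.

desc(W)\{W}={H,M,N,Z}; candidates ⊆ {D}.
W↔Z: latent back-door arc(s) into W.
size 0: {}; under {} W still reaches {M,N,Z} ∋ Z.
size 1: {D}; under {D} W still reaches {M,N,Z} ∋ Z.
W↔Z cannot be blocked by any observed set — no back-door set.
{H}: (i) intercepts every directed W→Z path; (ii) no back-door W→{H}; (iii) {W} blocks every back-door {H}→Z. Front-door holds.
P(Z|do(W)) = Σ_{H} P(H|W) Σ_{W'} P(Z|H,W')P(W').

P(Z|do(W)): frontdoor, adjust for {H}.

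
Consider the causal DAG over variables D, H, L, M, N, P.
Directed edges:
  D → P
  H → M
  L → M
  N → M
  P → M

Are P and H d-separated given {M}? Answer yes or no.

Bayes-Ball from P | {M} reaches {D,H,L,N}.
H ∈ reach(P|{M}) ⇒ P ⊥̸ H | {M}.

No — P and H are d-connected given {M}.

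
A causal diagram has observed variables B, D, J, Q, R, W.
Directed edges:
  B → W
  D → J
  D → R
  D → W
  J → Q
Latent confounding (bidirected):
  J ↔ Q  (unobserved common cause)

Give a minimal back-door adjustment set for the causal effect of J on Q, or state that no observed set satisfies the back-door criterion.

J→Q: no observed back-door set.

desc(J)\{J}={Q}; candidates ⊆ {B,D,R,W}.
J↔Q: latent back-door arc(s) into J.
size 0: {}; under {} J still reaches {D,Q,R,W} ∋ Q.
size 1: {B}, {D}, {R} …(+1); under {B} J still reaches {D,Q,R,W} ∋ Q.
size 2: {B,D}, {B,R}, {B,W} …(+3); under {B,D} J still reaches {Q} ∋ Q.
J↔Q cannot be blocked by any observed set — no back-door set.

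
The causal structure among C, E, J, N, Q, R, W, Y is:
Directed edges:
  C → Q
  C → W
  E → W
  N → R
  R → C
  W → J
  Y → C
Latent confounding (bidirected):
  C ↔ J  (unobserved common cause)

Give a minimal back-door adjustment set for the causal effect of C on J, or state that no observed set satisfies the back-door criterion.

desc(C)\{C}={J,Q,W}; candidates ⊆ {E,N,R,Y}.
C↔J: latent back-door arc(s) into C.
size 0: {}; under {} C still reaches {J,N,R,Y} ∋ J.
size 1: {E}, {N}, {R} …(+1); under {E} C still reaches {J,N,R,Y} ∋ J.
size 2: {E,N}, {E,R}, {E,Y} …(+3); under {E,N} C still reaches {J,R,Y} ∋ J.
C↔J cannot be blocked by any observed set — no back-door set.

C→J: no observed back-door set.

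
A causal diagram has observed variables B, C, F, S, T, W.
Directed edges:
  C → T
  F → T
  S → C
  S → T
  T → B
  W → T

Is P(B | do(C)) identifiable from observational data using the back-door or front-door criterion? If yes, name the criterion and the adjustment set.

P(B|do(C)): backdoor, adjust for {S}.

desc(C)\{C}={B,T}; candidates ⊆ {F,S,W}.
size 0: {}; under {} C still reaches {B,S,T} ∋ B.
{S}: C⊥B given {S} in G with C→· removed — back-door holds.
P(B|do(C)) = Σ_{S} P(B|C,S)·P(S).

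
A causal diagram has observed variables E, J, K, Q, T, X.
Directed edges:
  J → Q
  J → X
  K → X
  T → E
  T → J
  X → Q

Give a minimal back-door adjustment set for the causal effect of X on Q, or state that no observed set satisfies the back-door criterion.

X→Q: minimal back-door set {J}.

desc(X)\{X}={Q}; candidates ⊆ {E,J,K,T}.
size 0: {}; under {} X still reaches {E,J,K,Q,T} ∋ Q.
{J}: X⊥Q given {J} in G with X→· removed — back-door holds.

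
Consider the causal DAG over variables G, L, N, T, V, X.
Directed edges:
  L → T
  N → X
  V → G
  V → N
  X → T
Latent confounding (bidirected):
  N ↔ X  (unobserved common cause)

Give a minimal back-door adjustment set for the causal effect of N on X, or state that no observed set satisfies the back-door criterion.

desc(N)\{N}={T,X}; candidates ⊆ {G,L,V}.
N↔X: latent back-door arc(s) into N.
size 0: {}; under {} N still reaches {G,T,V,X} ∋ X.
size 1: {G}, {L}, {V}; under {G} N still reaches {T,V,X} ∋ X.
size 2: {G,L}, {G,V}, {L,V}; under {G,L} N still reaches {T,V,X} ∋ X.
N↔X cannot be blocked by any observed set — no back-door set.

N→X: no observed back-door set.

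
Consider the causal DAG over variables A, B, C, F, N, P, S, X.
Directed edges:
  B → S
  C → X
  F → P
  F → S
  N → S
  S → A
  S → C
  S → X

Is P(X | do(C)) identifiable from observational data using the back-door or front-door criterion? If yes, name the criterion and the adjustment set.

desc(C)\{C}={X}; candidates ⊆ {A,B,F,N,P,S}.
size 0: {}; under {} C still reaches {A,B,F,N,P,S,X} ∋ X.
{S}: C⊥X given {S} in G with C→· removed — back-door holds.
P(X|do(C)) = Σ_{S} P(X|C,S)·P(S).

P(X|do(C)): backdoor, adjust for {S}.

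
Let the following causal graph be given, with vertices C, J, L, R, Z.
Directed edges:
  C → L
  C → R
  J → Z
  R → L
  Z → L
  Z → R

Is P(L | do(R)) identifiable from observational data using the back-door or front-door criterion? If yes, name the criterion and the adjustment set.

desc(R)\{R}={L}; candidates ⊆ {C,J,Z}.
size 0: {}; under {} R still reaches {C,J,L,Z} ∋ L.
size 1: {C}, {J}, {Z}; under {C} R still reaches {J,L,Z} ∋ L.
{C,Z}: R⊥L given {C,Z} in G with R→· removed — back-door holds.
P(L|do(R)) = Σ_{C,Z} P(L|R,C,Z)·P(C,Z).

P(L|do(R)): backdoor, adjust for {C, Z}.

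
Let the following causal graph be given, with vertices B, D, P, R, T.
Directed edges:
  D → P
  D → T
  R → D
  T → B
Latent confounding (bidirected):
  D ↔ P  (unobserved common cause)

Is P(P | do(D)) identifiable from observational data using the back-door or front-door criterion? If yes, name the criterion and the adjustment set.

P(P|do(D)): not identifiable (no BD/FD set).

desc(D)\{D}={B,P,T}; candidates ⊆ {R}.
D↔P: latent back-door arc(s) into D.
size 0: {}; under {} D still reaches {P,R} ∋ P.
size 1: {R}; under {R} D still reaches {P} ∋ P.
D↔P cannot be blocked by any observed set — no back-door set.
No mediator lies on a directed D→…→P path.
Neither criterion identifies P(P|do(D)) in this graph.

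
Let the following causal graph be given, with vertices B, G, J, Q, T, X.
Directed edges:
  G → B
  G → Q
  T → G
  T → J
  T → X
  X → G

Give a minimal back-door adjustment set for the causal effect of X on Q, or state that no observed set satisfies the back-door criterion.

X→Q: minimal back-door set {T}.

desc(X)\{X}={B,G,Q}; candidates ⊆ {J,T}.
size 0: {}; under {} X still reaches {B,G,J,Q,T} ∋ Q.
{T}: X⊥Q given {T} in G with X→· removed — back-door holds.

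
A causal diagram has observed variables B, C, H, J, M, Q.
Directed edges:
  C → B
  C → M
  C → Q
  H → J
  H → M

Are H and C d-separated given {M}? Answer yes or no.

No — H and C are d-connected given {M}.

Bayes-Ball from H | {M} reaches {B,C,J,Q}.
C ∈ reach(H|{M}) ⇒ H ⊥̸ C | {M}.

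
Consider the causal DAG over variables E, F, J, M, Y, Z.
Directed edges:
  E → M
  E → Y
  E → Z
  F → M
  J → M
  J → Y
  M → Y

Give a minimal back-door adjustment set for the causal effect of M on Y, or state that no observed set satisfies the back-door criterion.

desc(M)\{M}={Y}; candidates ⊆ {E,F,J,Z}.
size 0: {}; under {} M still reaches {E,F,J,Y,Z} ∋ Y.
size 1: {E}, {F}, {J} …(+1); under {E} M still reaches {F,J,Y} ∋ Y.
{E,J}: M⊥Y given {E,J} in G with M→· removed — back-door holds.

M→Y: minimal back-door set {E, J}.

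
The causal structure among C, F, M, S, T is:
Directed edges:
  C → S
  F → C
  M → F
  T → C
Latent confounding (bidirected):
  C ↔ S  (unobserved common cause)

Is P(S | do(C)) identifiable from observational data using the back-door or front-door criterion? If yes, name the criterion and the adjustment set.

P(S|do(C)): not identifiable (no BD/FD set).

desc(C)\{C}={S}; candidates ⊆ {F,M,T}.
C↔S: latent back-door arc(s) into C.
size 0: {}; under {} C still reaches {F,M,S,T} ∋ S.
size 1: {F}, {M}, {T}; under {F} C still reaches {S,T} ∋ S.
size 2: {F,M}, {F,T}, {M,T}; under {F,M} C still reaches {S,T} ∋ S.
C↔S cannot be blocked by any observed set — no back-door set.
No mediator lies on a directed C→…→S path.
Neither criterion identifies P(S|do(C)) in this graph.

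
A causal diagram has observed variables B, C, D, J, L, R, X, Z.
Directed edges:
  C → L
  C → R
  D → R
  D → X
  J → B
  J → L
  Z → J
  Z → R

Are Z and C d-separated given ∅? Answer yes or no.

Bayes-Ball from Z | ∅ reaches {B,J,L,R}.
C ∉ reach(Z|∅) ⇒ Z ⊥ C | ∅.

Yes — Z ⊥ C | ∅.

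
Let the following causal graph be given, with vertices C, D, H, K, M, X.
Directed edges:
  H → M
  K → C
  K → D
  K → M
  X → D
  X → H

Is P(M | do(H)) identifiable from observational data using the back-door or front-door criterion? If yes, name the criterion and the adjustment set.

desc(H)\{H}={M}; candidates ⊆ {C,D,K,X}.
∅: H⊥M given ∅ in G with H→· removed — back-door holds.
P(M|do(H)) = P(M|H) — no adjustment needed.

P(M|do(H)): backdoor, adjust for ∅.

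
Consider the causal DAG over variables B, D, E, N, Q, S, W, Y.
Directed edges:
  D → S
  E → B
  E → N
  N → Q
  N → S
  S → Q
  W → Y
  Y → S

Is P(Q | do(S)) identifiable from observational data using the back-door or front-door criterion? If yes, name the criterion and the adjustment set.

P(Q|do(S)): backdoor, adjust for {N}.

desc(S)\{S}={Q}; candidates ⊆ {B,D,E,N,W,Y}.
size 0: {}; under {} S still reaches {B,D,E,N,Q,W,Y} ∋ Q.
{N}: S⊥Q given {N} in G with S→· removed — back-door holds.
P(Q|do(S)) = Σ_{N} P(Q|S,N)·P(N).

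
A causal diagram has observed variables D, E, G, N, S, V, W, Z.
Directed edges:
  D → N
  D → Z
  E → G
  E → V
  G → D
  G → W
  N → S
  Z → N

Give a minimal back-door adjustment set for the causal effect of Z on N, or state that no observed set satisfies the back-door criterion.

Z→N: minimal back-door set {D}.

desc(Z)\{Z}={N,S}; candidates ⊆ {D,E,G,V,W}.
size 0: {}; under {} Z still reaches {D,E,G,N,S,V,W} ∋ N.
{D}: Z⊥N given {D} in G with Z→· removed — back-door holds.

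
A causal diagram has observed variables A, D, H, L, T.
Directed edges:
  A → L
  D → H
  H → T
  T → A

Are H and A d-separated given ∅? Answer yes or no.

No — H and A are d-connected given ∅.

Bayes-Ball from H | ∅ reaches {A,D,L,T}.
A ∈ reach(H|∅) ⇒ H ⊥̸ A | ∅.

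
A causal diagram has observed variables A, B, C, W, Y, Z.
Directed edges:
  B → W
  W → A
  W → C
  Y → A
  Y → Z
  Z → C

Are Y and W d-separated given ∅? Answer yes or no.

Bayes-Ball from Y | ∅ reaches {A,C,Z}.
W ∉ reach(Y|∅) ⇒ Y ⊥ W | ∅.

Yes — Y ⊥ W | ∅.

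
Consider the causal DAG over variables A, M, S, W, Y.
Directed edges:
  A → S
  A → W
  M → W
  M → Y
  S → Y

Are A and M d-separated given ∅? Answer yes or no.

Bayes-Ball from A | ∅ reaches {S,W,Y}.
M ∉ reach(A|∅) ⇒ A ⊥ M | ∅.

Yes — A ⊥ M | ∅.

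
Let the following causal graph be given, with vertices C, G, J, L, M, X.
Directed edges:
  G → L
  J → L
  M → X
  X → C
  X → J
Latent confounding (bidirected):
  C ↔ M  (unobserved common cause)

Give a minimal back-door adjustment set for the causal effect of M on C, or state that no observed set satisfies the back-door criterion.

desc(M)\{M}={C,J,L,X}; candidates ⊆ {G}.
M↔C: latent back-door arc(s) into M.
size 0: {}; under {} M still reaches {C} ∋ C.
size 1: {G}; under {G} M still reaches {C} ∋ C.
M↔C cannot be blocked by any observed set — no back-door set.

M→C: no observed back-door set.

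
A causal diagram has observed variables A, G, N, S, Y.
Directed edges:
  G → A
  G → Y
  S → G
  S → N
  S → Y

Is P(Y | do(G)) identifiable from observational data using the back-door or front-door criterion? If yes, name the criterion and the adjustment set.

desc(G)\{G}={A,Y}; candidates ⊆ {N,S}.
size 0: {}; under {} G still reaches {N,S,Y} ∋ Y.
{S}: G⊥Y given {S} in G with G→· removed — back-door holds.
P(Y|do(G)) = Σ_{S} P(Y|G,S)·P(S).

P(Y|do(G)): backdoor, adjust for {S}.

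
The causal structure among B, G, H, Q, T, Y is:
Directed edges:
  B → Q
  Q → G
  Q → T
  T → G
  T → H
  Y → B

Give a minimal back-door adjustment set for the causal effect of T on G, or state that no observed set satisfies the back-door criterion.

T→G: minimal back-door set {Q}.

desc(T)\{T}={G,H}; candidates ⊆ {B,Q,Y}.
size 0: {}; under {} T still reaches {B,G,Q,Y} ∋ G.
{Q}: T⊥G given {Q} in G with T→· removed — back-door holds.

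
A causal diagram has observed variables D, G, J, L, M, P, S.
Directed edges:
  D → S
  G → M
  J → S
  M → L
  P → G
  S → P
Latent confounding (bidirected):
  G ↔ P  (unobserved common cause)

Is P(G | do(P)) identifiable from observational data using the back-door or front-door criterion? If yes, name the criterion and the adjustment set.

desc(P)\{P}={G,L,M}; candidates ⊆ {D,J,S}.
P↔G: latent back-door arc(s) into P.
size 0: {}; under {} P still reaches {D,G,J,L,M,S} ∋ G.
size 1: {D}, {J}, {S}; under {D} P still reaches {G,J,L,M,S} ∋ G.
size 2: {D,J}, {D,S}, {J,S}; under {D,J} P still reaches {G,L,M,S} ∋ G.
P↔G cannot be blocked by any observed set — no back-door set.
No mediator lies on a directed P→…→G path.
Neither criterion identifies P(G|do(P)) in this graph.

P(G|do(P)): not identifiable (no BD/FD set).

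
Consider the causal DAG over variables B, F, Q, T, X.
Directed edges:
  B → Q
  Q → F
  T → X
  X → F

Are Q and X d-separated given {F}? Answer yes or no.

Bayes-Ball from Q | {F} reaches {B,T,X}.
X ∈ reach(Q|{F}) ⇒ Q ⊥̸ X | {F}.

No — Q and X are d-connected given {F}.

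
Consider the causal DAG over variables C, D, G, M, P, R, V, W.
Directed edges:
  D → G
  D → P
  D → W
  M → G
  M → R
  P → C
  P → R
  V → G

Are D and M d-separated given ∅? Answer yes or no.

Yes — D ⊥ M | ∅.

Bayes-Ball from D | ∅ reaches {C,G,P,R,W}.
M ∉ reach(D|∅) ⇒ D ⊥ M | ∅.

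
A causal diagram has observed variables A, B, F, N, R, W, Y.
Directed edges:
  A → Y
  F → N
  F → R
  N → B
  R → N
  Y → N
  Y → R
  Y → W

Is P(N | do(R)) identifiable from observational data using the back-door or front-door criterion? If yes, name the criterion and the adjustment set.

desc(R)\{R}={B,N}; candidates ⊆ {A,F,W,Y}.
size 0: {}; under {} R still reaches {A,B,F,N,W,Y} ∋ N.
size 1: {A}, {F}, {W} …(+1); under {A} R still reaches {B,F,N,W,Y} ∋ N.
{F,Y}: R⊥N given {F,Y} in G with R→· removed — back-door holds.
P(N|do(R)) = Σ_{F,Y} P(N|R,F,Y)·P(F,Y).

P(N|do(R)): backdoor, adjust for {F, Y}.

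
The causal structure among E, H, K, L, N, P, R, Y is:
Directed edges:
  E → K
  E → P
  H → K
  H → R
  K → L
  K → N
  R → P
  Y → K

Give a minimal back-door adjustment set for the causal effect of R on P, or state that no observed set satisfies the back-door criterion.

R→P: minimal back-door set ∅.

desc(R)\{R}={P}; candidates ⊆ {E,H,K,L,N,Y}.
∅: R⊥P given ∅ in G with R→· removed — back-door holds.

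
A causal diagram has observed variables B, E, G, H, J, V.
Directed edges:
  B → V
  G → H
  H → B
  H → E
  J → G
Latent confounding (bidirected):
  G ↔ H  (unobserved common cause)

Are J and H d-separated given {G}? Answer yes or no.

No — J and H are d-connected given {G}.

Bayes-Ball from J | {G} reaches {B,E,H,V}.
H ∈ reach(J|{G}) ⇒ J ⊥̸ H | {G}.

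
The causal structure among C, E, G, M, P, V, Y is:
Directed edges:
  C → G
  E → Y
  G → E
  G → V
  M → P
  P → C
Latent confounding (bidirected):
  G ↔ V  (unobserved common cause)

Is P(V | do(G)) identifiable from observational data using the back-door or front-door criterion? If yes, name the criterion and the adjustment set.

desc(G)\{G}={E,V,Y}; candidates ⊆ {C,M,P}.
G↔V: latent back-door arc(s) into G.
size 0: {}; under {} G still reaches {C,M,P,V} ∋ V.
size 1: {C}, {M}, {P}; under {C} G still reaches {V} ∋ V.
size 2: {C,M}, {C,P}, {M,P}; under {C,M} G still reaches {V} ∋ V.
G↔V cannot be blocked by any observed set — no back-door set.
No mediator lies on a directed G→…→V path.
Neither criterion identifies P(V|do(G)) in this graph.

P(V|do(G)): not identifiable (no BD/FD set).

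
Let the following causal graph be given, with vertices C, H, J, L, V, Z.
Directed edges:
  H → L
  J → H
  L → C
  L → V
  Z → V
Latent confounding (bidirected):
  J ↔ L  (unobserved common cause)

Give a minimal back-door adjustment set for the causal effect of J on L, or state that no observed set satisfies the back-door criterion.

desc(J)\{J}={C,H,L,V}; candidates ⊆ {Z}.
J↔L: latent back-door arc(s) into J.
size 0: {}; under {} J still reaches {C,L,V} ∋ L.
size 1: {Z}; under {Z} J still reaches {C,L,V} ∋ L.
J↔L cannot be blocked by any observed set — no back-door set.

J→L: no observed back-door set.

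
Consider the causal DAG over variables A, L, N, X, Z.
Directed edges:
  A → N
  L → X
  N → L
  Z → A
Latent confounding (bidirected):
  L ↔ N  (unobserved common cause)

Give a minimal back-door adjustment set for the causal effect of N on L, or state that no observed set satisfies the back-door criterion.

N→L: no observed back-door set.

desc(N)\{N}={L,X}; candidates ⊆ {A,Z}.
N↔L: latent back-door arc(s) into N.
size 0: {}; under {} N still reaches {A,L,X,Z} ∋ L.
size 1: {A}, {Z}; under {A} N still reaches {L,X} ∋ L.
size 2: {A,Z}; under {A,Z} N still reaches {L,X} ∋ L.
N↔L cannot be blocked by any observed set — no back-door set.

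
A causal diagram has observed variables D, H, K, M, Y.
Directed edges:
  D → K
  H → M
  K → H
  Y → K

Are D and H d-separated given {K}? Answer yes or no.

Yes — D ⊥ H | {K}.

Bayes-Ball from D | {K} reaches {Y}.
H ∉ reach(D|{K}) ⇒ D ⊥ H | {K}.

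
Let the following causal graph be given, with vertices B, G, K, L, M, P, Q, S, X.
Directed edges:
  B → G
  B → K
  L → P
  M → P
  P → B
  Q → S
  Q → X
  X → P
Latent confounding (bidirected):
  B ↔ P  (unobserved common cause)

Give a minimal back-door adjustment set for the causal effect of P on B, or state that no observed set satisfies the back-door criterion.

P→B: no observed back-door set.

desc(P)\{P}={B,G,K}; candidates ⊆ {L,M,Q,S,X}.
P↔B: latent back-door arc(s) into P.
size 0: {}; under {} P still reaches {B,G,K,L,M,Q,S,X} ∋ B.
size 1: {L}, {M}, {Q} …(+2); under {L} P still reaches {B,G,K,M,Q,S,X} ∋ B.
size 2: {L,M}, {L,Q}, {L,S} …(+7); under {L,M} P still reaches {B,G,K,Q,S,X} ∋ B.
P↔B cannot be blocked by any observed set — no back-door set.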